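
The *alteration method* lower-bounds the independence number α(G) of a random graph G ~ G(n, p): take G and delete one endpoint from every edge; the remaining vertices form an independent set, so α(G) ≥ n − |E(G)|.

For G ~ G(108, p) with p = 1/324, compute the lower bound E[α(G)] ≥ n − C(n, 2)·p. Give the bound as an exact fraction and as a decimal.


E[|E(G)|] = C(108, 2)·p = 5778 · (1/324) = 107/6.
E[α(G)] ≥ n − E[|E(G)|] = 108 − 107/6 = 541/6.
Numerically: ≈ 90.16667.
(This is only a lower bound; the true E[α(G)] may be larger.)

E[α(G)] ≥ 541/6 ≈ 90.16667.


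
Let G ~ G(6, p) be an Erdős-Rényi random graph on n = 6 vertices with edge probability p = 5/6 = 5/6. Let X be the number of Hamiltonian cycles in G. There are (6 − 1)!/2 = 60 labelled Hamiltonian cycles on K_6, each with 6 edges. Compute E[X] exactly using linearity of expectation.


K_6 has (6 − 1)!/2 = 60 labelled Hamiltonian cycles.
For each such Hamiltonian cycle H, let X_H = 1 if all 6 edges of H are present in G. Then P[X_H = 1] = p^{6} = (5/6)^{6} = 15625/46656.
By linearity of expectation: E[X] = Σ_H E[X_H] = 60 · p^{6} = 60 · 15625/46656 = 78125/3888.
Numerically: E[X] ≈ 20.1.

E[X] = 60 · (5/6)^{6} = 78125/3888 ≈ 20.1.


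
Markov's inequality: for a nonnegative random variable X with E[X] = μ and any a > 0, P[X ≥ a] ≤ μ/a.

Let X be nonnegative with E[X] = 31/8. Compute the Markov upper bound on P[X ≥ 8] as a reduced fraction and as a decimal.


μ = E[X] = 31/8, a = 8.
Markov: P[X ≥ 8] ≤ μ/a = (31/8)/8 = 31/64.
Numerically: ≈ 0.4844.
(Since a = 8 > μ = 3.8750, the bound 31/64 is < 1 and informative.)

P[X ≥ 8] ≤ 31/64 ≈ 0.4844.


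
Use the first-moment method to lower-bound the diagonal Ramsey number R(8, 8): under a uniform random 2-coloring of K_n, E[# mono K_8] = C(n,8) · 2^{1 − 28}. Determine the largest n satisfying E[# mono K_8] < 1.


We need C(n, 8) · 2^{1 − 28} < 1, i.e. C(n, 8) < 2^{28 − 1} = 134217728.
Check values of n near the boundary:
  n = 36: C(36, 8) = 30260340; 30260340 < 134217728? YES
  n = 37: C(37, 8) = 38608020; 38608020 < 134217728? YES
  n = 38: C(38, 8) = 48903492; 48903492 < 134217728? YES
  n = 39: C(39, 8) = 61523748; 61523748 < 134217728? YES
  n = 40: C(40, 8) = 76904685; 76904685 < 134217728? YES
  n = 41: C(41, 8) = 95548245; 95548245 < 134217728? YES
  n = 42: C(42, 8) = 118030185; 118030185 < 134217728? YES
  n = 43: C(43, 8) = 145008513; 145008513 < 134217728? NO
  n = 44: C(44, 8) = 177232627; 177232627 < 134217728? NO
  n = 45: C(45, 8) = 215553195; 215553195 < 134217728? NO
The largest n with C(n, 8) < 134217728 is n = 42 (where E[X] = 118030185/134217728 ≈ 0.8793934). Hence R(8, 8) > 42, i.e. R(8, 8) ≥ 43.

Largest n = 42; hence R(8, 8) > 42.


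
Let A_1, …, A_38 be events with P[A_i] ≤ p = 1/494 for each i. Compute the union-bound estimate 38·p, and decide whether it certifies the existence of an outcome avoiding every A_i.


Union bound: P[∪_{i=1}^{38} A_i] ≤ Σ_i P[A_i] ≤ 38·p = 38·(1/494) = 1/13.
Numerically: 1/13 ≈ 0.0769.
Is 1/13 < 1? YES.
Since P[∪ A_i] ≤ 1/13 < 1, the complement has P[∩ A_i^c] ≥ 1 − 1/13 = 12/13 > 0, so some outcome avoids every A_i.

38·p = 1/13 ≈ 0.0769; existence CERTIFIED by the union bound.


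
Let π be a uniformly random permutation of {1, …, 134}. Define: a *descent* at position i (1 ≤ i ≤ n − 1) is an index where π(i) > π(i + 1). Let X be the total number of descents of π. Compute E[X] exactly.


Write X = Σ X_I over i = 1, …, 133, with X_I the indicator of one descent.
There are 133 indicators.
For each fixed i, the pair (π(i), π(i+1)) is a uniformly random ordered pair of distinct values from {1, …, 134}; by symmetry P[π(i) > π(i+1)] = 1/2.
By linearity: E[X] = 133 · (1/2) = (134 − 1) · (1/2) = 133/2 ≈ 66.500.

E[X] = 133/2 = 66.500.


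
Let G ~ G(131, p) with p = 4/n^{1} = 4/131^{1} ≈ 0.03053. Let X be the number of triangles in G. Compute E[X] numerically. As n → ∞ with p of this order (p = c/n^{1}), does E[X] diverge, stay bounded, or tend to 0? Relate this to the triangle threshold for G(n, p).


Number of potential triangles: C(131, 3) = 366145.
Each occurs with probability p³ ≈ (0.03053)³ ≈ 2.846860e-05.
By linearity: E[X] = C(131, 3)·p³ ≈ 366145 · 2.846860e-05 ≈ 10.4236.
Here α = 1, so p = 4/n is exactly at the triangle threshold p ~ 1/n. Asymptotically E[X] → c³/6 = 4³/6 = 32/3 ≈ 10.6667, a bounded constant. In this regime the triangle count is asymptotically Poisson(c³/6).

E[X] ≈ 10.4236; in regime p = Θ(1/n^{1}) E[X] stays bounded (at the triangle threshold p ~ 1/n).


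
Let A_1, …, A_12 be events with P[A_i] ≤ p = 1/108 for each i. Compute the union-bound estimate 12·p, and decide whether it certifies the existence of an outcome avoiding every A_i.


Union bound: P[∪_{i=1}^{12} A_i] ≤ Σ_i P[A_i] ≤ 12·p = 12·(1/108) = 1/9.
Numerically: 1/9 ≈ 0.11111.
Is 1/9 < 1? YES.
Since P[∪ A_i] ≤ 1/9 < 1, the complement has P[∩ A_i^c] ≥ 1 − 1/9 = 8/9 > 0, so some outcome avoids every A_i.

12·p = 1/9 ≈ 0.11111; existence CERTIFIED by the union bound.


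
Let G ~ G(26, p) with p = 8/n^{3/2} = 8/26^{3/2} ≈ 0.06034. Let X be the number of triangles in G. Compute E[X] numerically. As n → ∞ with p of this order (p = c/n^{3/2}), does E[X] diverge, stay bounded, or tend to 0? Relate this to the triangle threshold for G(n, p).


Number of potential triangles: C(26, 3) = 2600.
Each occurs with probability p³ ≈ (0.06034)³ ≈ 2.197303e-04.
By linearity: E[X] = C(26, 3)·p³ ≈ 2600 · 2.197303e-04 ≈ 0.5713.
Since α = 3/2 > 1, p = c/n^{3/2} = o(1/n) is below the triangle threshold p ~ 1/n. Asymptotically E[X] ~ (c³/6)·n^{3(1−α)} = (8³/6)·n^{-1.5} → 0, so by Markov's inequality G has no triangles w.h.p.

E[X] ≈ 0.5713; in regime p = Θ(1/n^{3/2}) E[X] tends to 0 (below the triangle threshold p ~ 1/n).


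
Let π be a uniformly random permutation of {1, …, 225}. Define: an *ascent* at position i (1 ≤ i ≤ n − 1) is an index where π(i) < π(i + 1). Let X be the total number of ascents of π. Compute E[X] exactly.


Write X = Σ X_I over i = 1, …, 224, with X_I the indicator of one ascent.
There are 224 indicators.
For each fixed i, the pair (π(i), π(i+1)) is a uniformly random ordered pair of distinct values from {1, …, 225}; by symmetry P[π(i) < π(i+1)] = 1/2.
By linearity: E[X] = 224 · (1/2) = (225 − 1) · (1/2) = 112 ≈ 112.000000.

E[X] = 112 = 112.000000.


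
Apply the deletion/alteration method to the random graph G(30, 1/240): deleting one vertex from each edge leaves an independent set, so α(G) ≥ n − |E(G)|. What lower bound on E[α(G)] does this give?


E[|E(G)|] = C(30, 2)·p = 435 · (1/240) = 29/16.
E[α(G)] ≥ n − E[|E(G)|] = 30 − 29/16 = 451/16.
Numerically: ≈ 28.188.
(This is only a lower bound; the true E[α(G)] may be larger.)

E[α(G)] ≥ 451/16 ≈ 28.188.


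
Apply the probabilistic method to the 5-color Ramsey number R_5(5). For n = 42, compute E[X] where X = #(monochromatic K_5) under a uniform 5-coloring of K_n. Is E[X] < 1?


E[X] = C(42, 5) · 5^{1 − 10} = 850668 · 5^{−9} = 850668/1953125.
As a reduced fraction: E[X] = 850668/1953125 ≈ 0.4355.
Is E[X] < 1? YES.
Since E[X] < 1, there exists a 5-coloring of K_{42} with no monochromatic K_5; hence R_5(5) > 42.

E[X] = 850668/1953125 ≈ 0.4355; E[X] < 1, so R_5(5) > 42.


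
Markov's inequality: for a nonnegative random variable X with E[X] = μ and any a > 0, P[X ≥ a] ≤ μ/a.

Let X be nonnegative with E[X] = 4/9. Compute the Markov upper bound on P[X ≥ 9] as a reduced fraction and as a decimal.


μ = E[X] = 4/9, a = 9.
Markov: P[X ≥ 9] ≤ μ/a = (4/9)/9 = 4/81.
Numerically: ≈ 0.0494.
(Since a = 9 > μ = 0.4444, the bound 4/81 is < 1 and informative.)

P[X ≥ 9] ≤ 4/81 ≈ 0.0494.


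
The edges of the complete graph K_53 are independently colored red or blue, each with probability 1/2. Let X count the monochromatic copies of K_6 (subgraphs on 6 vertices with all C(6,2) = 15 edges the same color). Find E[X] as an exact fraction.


Let X = Σ_S X_S over the C(53, 6) = 22957480 subsets S of size 6, where X_S = 1 if the K_6 on S is monochromatic.
For a fixed S, the K_6 on S has C(6, 2) = 15 edges. P[all 15 edges red] = (1/2)^15, and likewise for blue, so P[monochromatic] = 2·(1/2)^15 = 2^{1 − 15} = 1/16384.
By linearity: E[X] = C(53, 6) · 2^{1 − 15} = 22957480 · 1/16384 = 2869685/2048.
Numerically: E[X] ≈ 1401.213.

E[X] = C(53,6)·2^(1−C(6,2)) = 2869685/2048 ≈ 1401.213.


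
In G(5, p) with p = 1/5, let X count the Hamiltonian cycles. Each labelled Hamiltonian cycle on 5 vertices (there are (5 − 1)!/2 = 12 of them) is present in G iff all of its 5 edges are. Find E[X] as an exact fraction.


K_5 has (5 − 1)!/2 = 12 labelled Hamiltonian cycles.
For each such Hamiltonian cycle H, let X_H = 1 if all 5 edges of H are present in G. Then P[X_H = 1] = p^{5} = (1/5)^{5} = 1/3125.
Summing the indicators: E[X] = Σ_H E[X_H] = 12 · p^{5} = 12 · 1/3125 = 12/3125.
Numerically: E[X] ≈ 0.00384.

E[X] = 12 · (1/5)^{5} = 12/3125 ≈ 0.00384.


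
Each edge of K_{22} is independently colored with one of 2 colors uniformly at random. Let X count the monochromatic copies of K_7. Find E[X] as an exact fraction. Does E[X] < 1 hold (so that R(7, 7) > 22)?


E[X] = C(22, 7) · 2^{1 − 21} = 170544 · 2^{−20} = 170544/1048576.
As a reduced fraction: E[X] = 10659/65536 ≈ 0.1626.
Is E[X] < 1? YES.
Since E[X] < 1, there exists a 2-coloring of K_{22} with no monochromatic K_7; hence R(7, 7) > 22.

E[X] = 10659/65536 ≈ 0.1626; E[X] < 1, so R(7, 7) > 22.


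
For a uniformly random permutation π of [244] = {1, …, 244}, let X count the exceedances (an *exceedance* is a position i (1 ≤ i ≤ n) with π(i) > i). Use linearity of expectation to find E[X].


Write X = Σ_{i=1}^{244} X_i, where X_i = 1_{π(i) > i}.
For each fixed i, π(i) is uniform over {1, …, 244} (marginal of a uniform permutation), so P[π(i) > i] = (n − i)/n. Summing: Σ_{i=1}^{244} (n − i)/n = (0 + 1 + … + 243)/244 = 244(244 − 1)/(2·244) = (244 − 1)/2.
Hence E[X] = Σ_{i=1}^{244} (244 − i)/244 = 243/2 ≈ 121.500000.

E[X] = 243/2 = 121.500000.


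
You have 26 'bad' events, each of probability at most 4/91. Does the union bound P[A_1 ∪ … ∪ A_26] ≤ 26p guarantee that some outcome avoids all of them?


Union bound: P[∪_{i=1}^{26} A_i] ≤ Σ_i P[A_i] ≤ 26·p = 26·(4/91) = 8/7.
Numerically: 8/7 ≈ 1.1429.
Is 8/7 < 1? NO.
Since the bound 8/7 is ≥ 1, the union bound is uninformative here; it does NOT by itself certify existence.

26·p = 8/7 ≈ 1.1429; existence NOT certified by the union bound.


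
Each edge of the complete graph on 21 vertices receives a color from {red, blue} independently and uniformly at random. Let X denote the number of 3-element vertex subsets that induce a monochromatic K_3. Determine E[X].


Let X = Σ_S X_S over the C(21, 3) = 1330 subsets S of size 3, where X_S = 1 if the K_3 on S is monochromatic.
For a fixed S, the K_3 on S has C(3, 2) = 3 edges. P[all 3 edges red] = (1/2)^3, and likewise for blue, so P[monochromatic] = 2·(1/2)^3 = 2^{1 − 3} = 1/4.
Summing: E[X] = C(21, 3) · 2^{1 − 3} = 1330 · 1/4 = 665/2.
Numerically: E[X] ≈ 332.5000.

E[X] = C(21,3)·2^(1−C(3,2)) = 665/2 ≈ 332.5000.


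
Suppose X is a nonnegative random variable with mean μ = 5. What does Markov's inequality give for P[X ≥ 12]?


μ = E[X] = 5, a = 12.
Markov: P[X ≥ 12] ≤ μ/a = (5)/12 = 5/12.
Numerically: ≈ 0.41667.
(Since a = 12 > μ = 5.00000, the bound 5/12 is < 1 and informative.)

P[X ≥ 12] ≤ 5/12 ≈ 0.41667.


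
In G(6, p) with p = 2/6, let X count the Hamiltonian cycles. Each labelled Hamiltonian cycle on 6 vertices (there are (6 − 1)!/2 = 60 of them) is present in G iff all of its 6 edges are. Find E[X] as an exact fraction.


K_6 has (6 − 1)!/2 = 60 labelled Hamiltonian cycles.
For each such Hamiltonian cycle H, let X_H = 1 if all 6 edges of H are present in G. Then P[X_H = 1] = p^{6} = (1/3)^{6} = 1/729.
By linearity: E[X] = Σ_H E[X_H] = 60 · p^{6} = 60 · 1/729 = 20/243.
Numerically: E[X] ≈ 0.0823045.

E[X] = 60 · (1/3)^{6} = 20/243 ≈ 0.0823045.


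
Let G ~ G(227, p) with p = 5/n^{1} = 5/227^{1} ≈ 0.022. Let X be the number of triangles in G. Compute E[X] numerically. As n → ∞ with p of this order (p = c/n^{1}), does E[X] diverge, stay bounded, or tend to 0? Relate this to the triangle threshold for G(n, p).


Number of potential triangles: C(227, 3) = 1923825.
Each occurs with probability p³ ≈ (0.022)³ ≈ 1.06864e-05.
By linearity: E[X] = C(227, 3)·p³ ≈ 1923825 · 1.06864e-05 ≈ 20.559.
Here α = 1, so p = 5/n is exactly at the triangle threshold p ~ 1/n. Asymptotically E[X] → c³/6 = 5³/6 = 125/6 ≈ 20.833, a bounded constant. In this regime the triangle count is asymptotically Poisson(c³/6).

E[X] ≈ 20.559; in regime p = Θ(1/n^{1}) E[X] stays bounded (at the triangle threshold p ~ 1/n).


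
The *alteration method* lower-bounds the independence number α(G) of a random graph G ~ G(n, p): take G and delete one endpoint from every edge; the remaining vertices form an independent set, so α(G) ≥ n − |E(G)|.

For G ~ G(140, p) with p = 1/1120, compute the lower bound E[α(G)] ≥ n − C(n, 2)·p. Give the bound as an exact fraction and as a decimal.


E[|E(G)|] = C(140, 2)·p = 9730 · (1/1120) = 139/16.
E[α(G)] ≥ n − E[|E(G)|] = 140 − 139/16 = 2101/16.
Numerically: ≈ 131.3125.
(This is only a lower bound; the true E[α(G)] may be larger.)

E[α(G)] ≥ 2101/16 ≈ 131.3125.


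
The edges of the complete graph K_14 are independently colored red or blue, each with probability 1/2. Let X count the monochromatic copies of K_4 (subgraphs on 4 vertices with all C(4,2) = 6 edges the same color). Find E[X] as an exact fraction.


Let X = Σ_S X_S over the C(14, 4) = 1001 subsets S of size 4, where X_S = 1 if the K_4 on S is monochromatic.
For a fixed S, the K_4 on S has C(4, 2) = 6 edges. P[all 6 edges red] = (1/2)^6, and likewise for blue, so P[monochromatic] = 2·(1/2)^6 = 2^{1 − 6} = 1/32.
Summing: E[X] = C(14, 4) · 2^{1 − 6} = 1001 · 1/32 = 1001/32.
Numerically: E[X] ≈ 31.2812.

E[X] = C(14,4)·2^(1−C(4,2)) = 1001/32 ≈ 31.2812.


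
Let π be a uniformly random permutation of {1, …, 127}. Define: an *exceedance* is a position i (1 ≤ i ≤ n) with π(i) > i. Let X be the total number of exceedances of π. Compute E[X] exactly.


Write X = Σ_{i=1}^{127} X_i, where X_i = 1_{π(i) > i}.
For each fixed i, π(i) is uniform over {1, …, 127} (marginal of a uniform permutation), so P[π(i) > i] = (n − i)/n. Summing: Σ_{i=1}^{127} (n − i)/n = (0 + 1 + … + 126)/127 = 127(127 − 1)/(2·127) = (127 − 1)/2.
Hence E[X] = Σ_{i=1}^{127} (127 − i)/127 = 63 ≈ 63.00000.

E[X] = 63 = 63.00000.


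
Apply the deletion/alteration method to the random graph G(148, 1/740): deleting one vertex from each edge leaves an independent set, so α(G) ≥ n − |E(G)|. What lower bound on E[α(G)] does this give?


E[|E(G)|] = C(148, 2)·p = 10878 · (1/740) = 147/10.
E[α(G)] ≥ n − E[|E(G)|] = 148 − 147/10 = 1333/10.
Numerically: ≈ 133.30000.
(This is only a lower bound; the true E[α(G)] may be larger.)

E[α(G)] ≥ 1333/10 ≈ 133.30000.


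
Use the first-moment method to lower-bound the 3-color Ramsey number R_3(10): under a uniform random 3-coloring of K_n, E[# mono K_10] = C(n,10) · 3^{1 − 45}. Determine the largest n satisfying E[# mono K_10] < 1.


We need C(n, 10) · 3^{1 − 45} < 1, i.e. C(n, 10) < 3^{45 − 1} = 984770902183611232881.
Check values of n near the boundary:
  n = 571: C(571, 10) = 937951290893172842001; 937951290893172842001 < 984770902183611232881? YES
  n = 572: C(572, 10) = 954640815642161682606; 954640815642161682606 < 984770902183611232881? YES
  n = 573: C(573, 10) = 971597135635805762226; 971597135635805762226 < 984770902183611232881? YES
  n = 574: C(574, 10) = 988824035203816502691; 988824035203816502691 < 984770902183611232881? NO
  n = 575: C(575, 10) = 1006325345561406175305; 1006325345561406175305 < 984770902183611232881? NO
The largest n with C(n, 10) < 984770902183611232881 is n = 573 (where E[X] = 35985079097622435638/36472996377170786403 ≈ 0.9866). Hence R_3(10) > 573, i.e. R_3(10) ≥ 574.

Largest n = 573; hence R_3(10) > 573.


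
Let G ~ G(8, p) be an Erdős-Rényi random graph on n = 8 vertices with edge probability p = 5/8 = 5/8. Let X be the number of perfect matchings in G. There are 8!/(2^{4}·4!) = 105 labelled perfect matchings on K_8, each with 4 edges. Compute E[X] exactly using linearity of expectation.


K_8 has 8!/(2^{4}·4!) = 105 labelled perfect matchings.
For each such perfect matching H, let X_H = 1 if all 4 edges of H are present in G. Then P[X_H = 1] = p^{4} = (5/8)^{4} = 625/4096.
Summing the indicators: E[X] = Σ_H E[X_H] = 105 · p^{4} = 105 · 625/4096 = 65625/4096.
Numerically: E[X] ≈ 16.

E[X] = 105 · (5/8)^{4} = 65625/4096 ≈ 16.


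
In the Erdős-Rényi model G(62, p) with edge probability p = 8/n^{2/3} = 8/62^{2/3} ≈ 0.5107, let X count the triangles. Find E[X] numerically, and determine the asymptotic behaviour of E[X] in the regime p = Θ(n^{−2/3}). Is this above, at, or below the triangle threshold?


Number of potential triangles: C(62, 3) = 37820.
Each occurs with probability p³ ≈ (0.5107)³ ≈ 1.331946e-01.
By linearity: E[X] = C(62, 3)·p³ ≈ 37820 · 1.331946e-01 ≈ 5037.4194.
Since α = 2/3 < 1, p = c/n^{2/3} ≫ 1/n is above the triangle threshold p ~ 1/n. Asymptotically E[X] ~ (c³/6)·n^{3(1−α)} = (8³/6)·n^{1} → ∞; triangles are abundant w.h.p.

E[X] ≈ 5037.4194; in regime p = Θ(1/n^{2/3}) E[X] diverges (above the triangle threshold p ~ 1/n).


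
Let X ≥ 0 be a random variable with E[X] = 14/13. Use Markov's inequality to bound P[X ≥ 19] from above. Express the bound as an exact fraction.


μ = E[X] = 14/13, a = 19.
Markov: P[X ≥ 19] ≤ μ/a = (14/13)/19 = 14/247.
Numerically: ≈ 0.056680.
(Since a = 19 > μ = 1.076923, the bound 14/247 is < 1 and informative.)

P[X ≥ 19] ≤ 14/247 ≈ 0.056680.


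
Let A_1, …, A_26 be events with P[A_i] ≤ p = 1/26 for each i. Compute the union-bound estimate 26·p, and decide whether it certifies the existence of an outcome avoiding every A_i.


Union bound: P[∪_{i=1}^{26} A_i] ≤ Σ_i P[A_i] ≤ 26·p = 26·(1/26) = 1.
Numerically: 1 ≈ 1.0000.
Is 1 < 1? NO.
Since the bound 1 is ≥ 1, the union bound is uninformative here; it does NOT by itself certify existence.

26·p = 1 ≈ 1.0000; existence NOT certified by the union bound.


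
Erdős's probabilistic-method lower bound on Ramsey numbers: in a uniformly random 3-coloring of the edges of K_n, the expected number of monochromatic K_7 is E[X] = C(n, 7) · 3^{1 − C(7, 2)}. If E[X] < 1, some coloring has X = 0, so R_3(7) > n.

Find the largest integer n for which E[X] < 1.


We need C(n, 7) · 3^{1 − 21} < 1, i.e. C(n, 7) < 3^{21 − 1} = 3486784401.
Check values of n near the boundary:
  n = 77: C(77, 7) = 2404808340; 2404808340 < 3486784401? YES
  n = 78: C(78, 7) = 2641902120; 2641902120 < 3486784401? YES
  n = 79: C(79, 7) = 2898753715; 2898753715 < 3486784401? YES
  n = 80: C(80, 7) = 3176716400; 3176716400 < 3486784401? YES
  n = 81: C(81, 7) = 3477216600; 3477216600 < 3486784401? YES
  n = 82: C(82, 7) = 3801756816; 3801756816 < 3486784401? NO
The largest n with C(n, 7) < 3486784401 is n = 81 (where E[X] = 42928600/43046721 ≈ 0.9972560). Hence R_3(7) > 81, i.e. R_3(7) ≥ 82.

Largest n = 81; hence R_3(7) > 81.


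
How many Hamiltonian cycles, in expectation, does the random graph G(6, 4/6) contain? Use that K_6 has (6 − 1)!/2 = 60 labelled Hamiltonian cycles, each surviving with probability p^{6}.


K_6 has (6 − 1)!/2 = 60 labelled Hamiltonian cycles.
For each such Hamiltonian cycle H, let X_H = 1 if all 6 edges of H are present in G. Then P[X_H = 1] = p^{6} = (2/3)^{6} = 64/729.
By linearity: E[X] = Σ_H E[X_H] = 60 · p^{6} = 60 · 64/729 = 1280/243.
Numerically: E[X] ≈ 5.2675.

E[X] = 60 · (2/3)^{6} = 1280/243 ≈ 5.2675.


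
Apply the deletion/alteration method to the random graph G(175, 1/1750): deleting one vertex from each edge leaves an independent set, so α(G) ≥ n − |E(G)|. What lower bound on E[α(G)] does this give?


E[|E(G)|] = C(175, 2)·p = 15225 · (1/1750) = 87/10.
E[α(G)] ≥ n − E[|E(G)|] = 175 − 87/10 = 1663/10.
Numerically: ≈ 166.3000.
(This is only a lower bound; the true E[α(G)] may be larger.)

E[α(G)] ≥ 1663/10 ≈ 166.3000.


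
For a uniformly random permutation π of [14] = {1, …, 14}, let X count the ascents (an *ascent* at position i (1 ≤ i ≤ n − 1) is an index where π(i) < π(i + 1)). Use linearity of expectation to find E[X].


Write X = Σ X_I over i = 1, …, 13, with X_I the indicator of one ascent.
There are 13 indicators.
For each fixed i, the pair (π(i), π(i+1)) is a uniformly random ordered pair of distinct values from {1, …, 14}; by symmetry P[π(i) < π(i+1)] = 1/2.
By linearity: E[X] = 13 · (1/2) = (14 − 1) · (1/2) = 13/2 ≈ 6.500000.

E[X] = 13/2 = 6.500000.


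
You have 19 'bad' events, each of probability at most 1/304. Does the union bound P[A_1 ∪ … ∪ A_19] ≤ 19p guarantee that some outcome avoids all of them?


Union bound: P[∪_{i=1}^{19} A_i] ≤ Σ_i P[A_i] ≤ 19·p = 19·(1/304) = 1/16.
Numerically: 1/16 ≈ 0.062500.
Is 1/16 < 1? YES.
Since P[∪ A_i] ≤ 1/16 < 1, the complement has P[∩ A_i^c] ≥ 1 − 1/16 = 15/16 > 0, so some outcome avoids every A_i.

19·p = 1/16 ≈ 0.062500; existence CERTIFIED by the union bound.


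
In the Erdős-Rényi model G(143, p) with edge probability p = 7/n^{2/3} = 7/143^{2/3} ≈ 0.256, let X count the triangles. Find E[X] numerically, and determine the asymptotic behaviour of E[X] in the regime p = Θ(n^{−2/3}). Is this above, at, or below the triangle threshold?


Number of potential triangles: C(143, 3) = 477191.
Each occurs with probability p³ ≈ (0.256)³ ≈ 1.677344e-02.
By linearity: E[X] = C(143, 3)·p³ ≈ 477191 · 1.677344e-02 ≈ 8004.1329.
Since α = 2/3 < 1, p = c/n^{2/3} ≫ 1/n is above the triangle threshold p ~ 1/n. Asymptotically E[X] ~ (c³/6)·n^{3(1−α)} = (7³/6)·n^{1} → ∞; triangles are abundant w.h.p.

E[X] ≈ 8004.1329; in regime p = Θ(1/n^{2/3}) E[X] diverges (above the triangle threshold p ~ 1/n).


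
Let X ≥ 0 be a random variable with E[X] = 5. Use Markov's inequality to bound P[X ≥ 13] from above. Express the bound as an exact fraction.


μ = E[X] = 5, a = 13.
Markov: P[X ≥ 13] ≤ μ/a = (5)/13 = 5/13.
Numerically: ≈ 0.385.
(Since a = 13 > μ = 5.000, the bound 5/13 is < 1 and informative.)

P[X ≥ 13] ≤ 5/13 ≈ 0.385.


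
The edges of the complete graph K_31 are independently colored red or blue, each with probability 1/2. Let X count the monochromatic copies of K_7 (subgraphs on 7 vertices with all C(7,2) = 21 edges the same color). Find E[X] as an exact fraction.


Let X = Σ_S X_S over the C(31, 7) = 2629575 subsets S of size 7, where X_S = 1 if the K_7 on S is monochromatic.
For a fixed S, the K_7 on S has C(7, 2) = 21 edges. P[all 21 edges red] = (1/2)^21, and likewise for blue, so P[monochromatic] = 2·(1/2)^21 = 2^{1 − 21} = 1/1048576.
By linearity of expectation: E[X] = C(31, 7) · 2^{1 − 21} = 2629575 · 1/1048576 = 2629575/1048576.
Numerically: E[X] ≈ 2.5078.

E[X] = C(31,7)·2^(1−C(7,2)) = 2629575/1048576 ≈ 2.5078.


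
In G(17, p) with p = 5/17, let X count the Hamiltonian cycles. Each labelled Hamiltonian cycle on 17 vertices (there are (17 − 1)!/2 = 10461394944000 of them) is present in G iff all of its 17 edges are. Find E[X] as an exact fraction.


K_17 has (17 − 1)!/2 = 10461394944000 labelled Hamiltonian cycles.
For each such Hamiltonian cycle H, let X_H = 1 if all 17 edges of H are present in G. Then P[X_H = 1] = p^{17} = (5/17)^{17} = 762939453125/827240261886336764177.
By linearity: E[X] = Σ_H E[X_H] = 10461394944000 · p^{17} = 10461394944000 · 762939453125/827240261886336764177 = 7981410937500000000000000/827240261886336764177.
Numerically: E[X] ≈ 9648.

E[X] = 10461394944000 · (5/17)^{17} = 7981410937500000000000000/827240261886336764177 ≈ 9648.


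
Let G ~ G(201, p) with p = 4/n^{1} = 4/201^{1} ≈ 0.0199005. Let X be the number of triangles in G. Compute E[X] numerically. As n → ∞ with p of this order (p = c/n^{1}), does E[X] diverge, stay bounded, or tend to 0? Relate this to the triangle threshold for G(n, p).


Number of potential triangles: C(201, 3) = 1333300.
Each occurs with probability p³ ≈ (0.0199005)³ ≈ 7.88119007e-06.
By linearity: E[X] = C(201, 3)·p³ ≈ 1333300 · 7.88119007e-06 ≈ 10.507991.
Here α = 1, so p = 4/n is exactly at the triangle threshold p ~ 1/n. Asymptotically E[X] → c³/6 = 4³/6 = 32/3 ≈ 10.666667, a bounded constant. In this regime the triangle count is asymptotically Poisson(c³/6).

E[X] ≈ 10.507991; in regime p = Θ(1/n^{1}) E[X] stays bounded (at the triangle threshold p ~ 1/n).


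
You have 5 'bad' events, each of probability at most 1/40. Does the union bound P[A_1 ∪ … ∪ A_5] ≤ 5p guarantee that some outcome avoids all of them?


Union bound: P[∪_{i=1}^{5} A_i] ≤ Σ_i P[A_i] ≤ 5·p = 5·(1/40) = 1/8.
Numerically: 1/8 ≈ 0.1250000.
Is 1/8 < 1? YES.
Since P[∪ A_i] ≤ 1/8 < 1, the complement has P[∩ A_i^c] ≥ 1 − 1/8 = 7/8 > 0, so some outcome avoids every A_i.

5·p = 1/8 ≈ 0.1250000; existence CERTIFIED by the union bound.


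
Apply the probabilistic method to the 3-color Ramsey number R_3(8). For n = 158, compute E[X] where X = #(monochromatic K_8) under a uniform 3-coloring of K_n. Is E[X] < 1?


E[X] = C(158, 8) · 3^{1 − 28} = 8044984271181 · 3^{−27} = 8044984271181/7625597484987.
As a reduced fraction: E[X] = 2681661423727/2541865828329 ≈ 1.055.
Is E[X] < 1? NO.
Since E[X] ≥ 1, the first-moment bound is inconclusive at n = 158; it does NOT by itself certify R_3(8) > 158.

E[X] = 2681661423727/2541865828329 ≈ 1.055; E[X] ≥ 1; first-moment method inconclusive here.


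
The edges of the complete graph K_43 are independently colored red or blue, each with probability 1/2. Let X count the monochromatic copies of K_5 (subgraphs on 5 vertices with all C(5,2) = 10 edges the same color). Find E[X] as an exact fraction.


Let X = Σ_S X_S over the C(43, 5) = 962598 subsets S of size 5, where X_S = 1 if the K_5 on S is monochromatic.
For a fixed S, the K_5 on S has C(5, 2) = 10 edges. P[all 10 edges red] = (1/2)^10, and likewise for blue, so P[monochromatic] = 2·(1/2)^10 = 2^{1 − 10} = 1/512.
By linearity of expectation: E[X] = C(43, 5) · 2^{1 − 10} = 962598 · 1/512 = 481299/256.
Numerically: E[X] ≈ 1880.07422.

E[X] = C(43,5)·2^(1−C(5,2)) = 481299/256 ≈ 1880.07422.


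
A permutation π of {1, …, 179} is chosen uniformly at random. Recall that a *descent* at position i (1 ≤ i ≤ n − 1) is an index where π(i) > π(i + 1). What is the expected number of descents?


Write X = Σ X_I over i = 1, …, 178, with X_I the indicator of one descent.
There are 178 indicators.
For each fixed i, the pair (π(i), π(i+1)) is a uniformly random ordered pair of distinct values from {1, …, 179}; by symmetry P[π(i) > π(i+1)] = 1/2.
By linearity: E[X] = 178 · (1/2) = (179 − 1) · (1/2) = 89 ≈ 89.0000.

E[X] = 89 = 89.0000.


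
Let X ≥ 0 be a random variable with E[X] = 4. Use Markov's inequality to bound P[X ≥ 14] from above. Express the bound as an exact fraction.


μ = E[X] = 4, a = 14.
Markov: P[X ≥ 14] ≤ μ/a = (4)/14 = 2/7.
Numerically: ≈ 0.285714.
(Since a = 14 > μ = 4.000000, the bound 2/7 is < 1 and informative.)

P[X ≥ 14] ≤ 2/7 ≈ 0.285714.


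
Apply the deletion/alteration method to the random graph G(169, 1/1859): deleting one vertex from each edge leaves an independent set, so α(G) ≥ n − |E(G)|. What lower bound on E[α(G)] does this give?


E[|E(G)|] = C(169, 2)·p = 14196 · (1/1859) = 84/11.
E[α(G)] ≥ n − E[|E(G)|] = 169 − 84/11 = 1775/11.
Numerically: ≈ 161.3636.
(This is only a lower bound; the true E[α(G)] may be larger.)

E[α(G)] ≥ 1775/11 ≈ 161.3636.


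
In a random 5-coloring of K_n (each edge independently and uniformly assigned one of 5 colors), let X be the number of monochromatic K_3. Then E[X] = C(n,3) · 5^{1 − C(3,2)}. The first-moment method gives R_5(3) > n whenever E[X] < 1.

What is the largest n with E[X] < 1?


We need C(n, 3) · 5^{1 − 3} < 1, i.e. C(n, 3) < 5^{3 − 1} = 25.
Check values of n near the boundary:
  n = 5: C(5, 3) = 10; 10 < 25? YES
  n = 6: C(6, 3) = 20; 20 < 25? YES
  n = 7: C(7, 3) = 35; 35 < 25? NO
The largest n with C(n, 3) < 25 is n = 6 (where E[X] = 4/5 ≈ 0.8000). Hence R_5(3) > 6, i.e. R_5(3) ≥ 7.

Largest n = 6; hence R_5(3) > 6.


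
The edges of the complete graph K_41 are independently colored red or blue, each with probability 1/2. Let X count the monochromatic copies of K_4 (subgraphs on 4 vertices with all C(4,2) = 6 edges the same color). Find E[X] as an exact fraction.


Let X = Σ_S X_S over the C(41, 4) = 101270 subsets S of size 4, where X_S = 1 if the K_4 on S is monochromatic.
For a fixed S, the K_4 on S has C(4, 2) = 6 edges. P[all 6 edges red] = (1/2)^6, and likewise for blue, so P[monochromatic] = 2·(1/2)^6 = 2^{1 − 6} = 1/32.
By linearity: E[X] = C(41, 4) · 2^{1 − 6} = 101270 · 1/32 = 50635/16.
Numerically: E[X] ≈ 3164.687500.

E[X] = C(41,4)·2^(1−C(4,2)) = 50635/16 ≈ 3164.687500.


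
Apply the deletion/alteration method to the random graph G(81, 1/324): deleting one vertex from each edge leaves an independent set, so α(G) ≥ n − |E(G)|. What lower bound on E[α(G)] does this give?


E[|E(G)|] = C(81, 2)·p = 3240 · (1/324) = 10.
E[α(G)] ≥ n − E[|E(G)|] = 81 − 10 = 71.
Numerically: ≈ 71.00000.
(This is only a lower bound; the true E[α(G)] may be larger.)

E[α(G)] ≥ 71 ≈ 71.00000.


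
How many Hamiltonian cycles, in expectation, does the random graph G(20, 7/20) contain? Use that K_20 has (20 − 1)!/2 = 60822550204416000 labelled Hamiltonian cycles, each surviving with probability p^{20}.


K_20 has (20 − 1)!/2 = 60822550204416000 labelled Hamiltonian cycles.
For each such Hamiltonian cycle H, let X_H = 1 if all 20 edges of H are present in G. Then P[X_H = 1] = p^{20} = (7/20)^{20} = 79792266297612001/104857600000000000000000000.
Summing the indicators: E[X] = Σ_H E[X_H] = 60822550204416000 · p^{20} = 60822550204416000 · 79792266297612001/104857600000000000000000000 = 1184855742873690605203907421/25600000000000000000.
Numerically: E[X] ≈ 4.62834e+07.

E[X] = 60822550204416000 · (7/20)^{20} = 1184855742873690605203907421/25600000000000000000 ≈ 4.62834e+07.


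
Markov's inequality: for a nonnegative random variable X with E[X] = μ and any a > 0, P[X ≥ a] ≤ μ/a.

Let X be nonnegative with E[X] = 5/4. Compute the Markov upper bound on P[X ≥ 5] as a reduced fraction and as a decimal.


μ = E[X] = 5/4, a = 5.
Markov: P[X ≥ 5] ≤ μ/a = (5/4)/5 = 1/4.
Numerically: ≈ 0.250.
(Since a = 5 > μ = 1.250, the bound 1/4 is < 1 and informative.)

P[X ≥ 5] ≤ 1/4 ≈ 0.250.


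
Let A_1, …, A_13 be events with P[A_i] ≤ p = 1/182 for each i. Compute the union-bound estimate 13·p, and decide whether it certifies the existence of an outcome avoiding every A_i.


Union bound: P[∪_{i=1}^{13} A_i] ≤ Σ_i P[A_i] ≤ 13·p = 13·(1/182) = 1/14.
Numerically: 1/14 ≈ 0.07143.
Is 1/14 < 1? YES.
Since P[∪ A_i] ≤ 1/14 < 1, the complement has P[∩ A_i^c] ≥ 1 − 1/14 = 13/14 > 0, so some outcome avoids every A_i.

13·p = 1/14 ≈ 0.07143; existence CERTIFIED by the union bound.


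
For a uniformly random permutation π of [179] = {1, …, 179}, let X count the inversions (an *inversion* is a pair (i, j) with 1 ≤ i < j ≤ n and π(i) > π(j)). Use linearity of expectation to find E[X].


Write X = Σ X_I over the C(179, 2) = 15931 pairs i < j, with X_I the indicator of one inversion.
There are 15931 indicators.
For each fixed pair i < j, the values π(i) and π(j) are two distinct elements of {1, …, 179} in uniformly random order; by symmetry P[π(i) > π(j)] = 1/2.
By linearity: E[X] = 15931 · (1/2) = C(179, 2) · (1/2) = 15931/2 = 15931/2 ≈ 7965.5000.

E[X] = 15931/2 = 7965.5000.


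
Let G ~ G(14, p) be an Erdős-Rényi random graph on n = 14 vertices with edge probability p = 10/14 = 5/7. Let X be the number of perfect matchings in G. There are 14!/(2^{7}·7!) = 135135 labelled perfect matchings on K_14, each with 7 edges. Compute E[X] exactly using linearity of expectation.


K_14 has 14!/(2^{7}·7!) = 135135 labelled perfect matchings.
For each such perfect matching H, let X_H = 1 if all 7 edges of H are present in G. Then P[X_H = 1] = p^{7} = (5/7)^{7} = 78125/823543.
By linearity of expectation: E[X] = Σ_H E[X_H] = 135135 · p^{7} = 135135 · 78125/823543 = 1508203125/117649.
Numerically: E[X] ≈ 1.28e+04.

E[X] = 135135 · (5/7)^{7} = 1508203125/117649 ≈ 1.28e+04.


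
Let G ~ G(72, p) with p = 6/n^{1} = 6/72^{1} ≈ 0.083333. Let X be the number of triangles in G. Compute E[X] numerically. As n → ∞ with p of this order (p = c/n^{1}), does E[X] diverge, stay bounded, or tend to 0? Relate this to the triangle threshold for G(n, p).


Number of potential triangles: C(72, 3) = 59640.
Each occurs with probability p³ ≈ (0.083333)³ ≈ 5.7870370e-04.
By linearity: E[X] = C(72, 3)·p³ ≈ 59640 · 5.7870370e-04 ≈ 34.51389.
Here α = 1, so p = 6/n is exactly at the triangle threshold p ~ 1/n. Asymptotically E[X] → c³/6 = 6³/6 = 36 ≈ 36.00000, a bounded constant. In this regime the triangle count is asymptotically Poisson(c³/6).

E[X] ≈ 34.51389; in regime p = Θ(1/n^{1}) E[X] stays bounded (at the triangle threshold p ~ 1/n).


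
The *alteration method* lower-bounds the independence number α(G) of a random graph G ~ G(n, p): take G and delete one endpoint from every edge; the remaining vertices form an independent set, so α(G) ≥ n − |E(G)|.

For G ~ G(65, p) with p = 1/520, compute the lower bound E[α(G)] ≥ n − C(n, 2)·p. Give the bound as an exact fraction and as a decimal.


E[|E(G)|] = C(65, 2)·p = 2080 · (1/520) = 4.
E[α(G)] ≥ n − E[|E(G)|] = 65 − 4 = 61.
Numerically: ≈ 61.0000.
(This is only a lower bound; the true E[α(G)] may be larger.)

E[α(G)] ≥ 61 ≈ 61.0000.


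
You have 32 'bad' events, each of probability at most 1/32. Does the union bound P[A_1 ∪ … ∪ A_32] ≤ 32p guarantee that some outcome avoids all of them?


Union bound: P[∪_{i=1}^{32} A_i] ≤ Σ_i P[A_i] ≤ 32·p = 32·(1/32) = 1.
Numerically: 1 ≈ 1.000000.
Is 1 < 1? NO.
Since the bound 1 is ≥ 1, the union bound is uninformative here; it does NOT by itself certify existence.

32·p = 1 ≈ 1.000000; existence NOT certified by the union bound.


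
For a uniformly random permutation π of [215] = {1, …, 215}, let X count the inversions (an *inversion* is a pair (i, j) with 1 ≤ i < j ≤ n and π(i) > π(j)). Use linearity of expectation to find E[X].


Write X = Σ X_I over the C(215, 2) = 23005 pairs i < j, with X_I the indicator of one inversion.
There are 23005 indicators.
For each fixed pair i < j, the values π(i) and π(j) are two distinct elements of {1, …, 215} in uniformly random order; by symmetry P[π(i) > π(j)] = 1/2.
By linearity: E[X] = 23005 · (1/2) = C(215, 2) · (1/2) = 23005/2 = 23005/2 ≈ 11502.500.

E[X] = 23005/2 = 11502.500.


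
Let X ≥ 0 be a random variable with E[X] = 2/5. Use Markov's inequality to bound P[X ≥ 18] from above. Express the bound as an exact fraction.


μ = E[X] = 2/5, a = 18.
Markov: P[X ≥ 18] ≤ μ/a = (2/5)/18 = 1/45.
Numerically: ≈ 0.02222.
(Since a = 18 > μ = 0.40000, the bound 1/45 is < 1 and informative.)

P[X ≥ 18] ≤ 1/45 ≈ 0.02222.


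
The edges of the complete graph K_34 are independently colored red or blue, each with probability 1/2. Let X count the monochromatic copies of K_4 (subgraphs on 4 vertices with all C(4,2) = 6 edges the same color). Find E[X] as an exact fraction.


Let X = Σ_S X_S over the C(34, 4) = 46376 subsets S of size 4, where X_S = 1 if the K_4 on S is monochromatic.
For a fixed S, the K_4 on S has C(4, 2) = 6 edges. P[all 6 edges red] = (1/2)^6, and likewise for blue, so P[monochromatic] = 2·(1/2)^6 = 2^{1 − 6} = 1/32.
Summing: E[X] = C(34, 4) · 2^{1 − 6} = 46376 · 1/32 = 5797/4.
Numerically: E[X] ≈ 1449.25000.

E[X] = C(34,4)·2^(1−C(4,2)) = 5797/4 ≈ 1449.25000.


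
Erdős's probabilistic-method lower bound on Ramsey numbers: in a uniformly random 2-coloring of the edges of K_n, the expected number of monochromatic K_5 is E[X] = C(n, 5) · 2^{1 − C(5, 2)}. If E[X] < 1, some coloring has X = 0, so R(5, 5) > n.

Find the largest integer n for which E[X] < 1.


We need C(n, 5) · 2^{1 − 10} < 1, i.e. C(n, 5) < 2^{10 − 1} = 512.
Check values of n near the boundary:
  n = 7: C(7, 5) = 21; 21 < 512? YES
  n = 8: C(8, 5) = 56; 56 < 512? YES
  n = 9: C(9, 5) = 126; 126 < 512? YES
  n = 10: C(10, 5) = 252; 252 < 512? YES
  n = 11: C(11, 5) = 462; 462 < 512? YES
  n = 12: C(12, 5) = 792; 792 < 512? NO
  n = 13: C(13, 5) = 1287; 1287 < 512? NO
The largest n with C(n, 5) < 512 is n = 11 (where E[X] = 231/256 ≈ 0.902). Hence R(5, 5) > 11, i.e. R(5, 5) ≥ 12.

Largest n = 11; hence R(5, 5) > 11.


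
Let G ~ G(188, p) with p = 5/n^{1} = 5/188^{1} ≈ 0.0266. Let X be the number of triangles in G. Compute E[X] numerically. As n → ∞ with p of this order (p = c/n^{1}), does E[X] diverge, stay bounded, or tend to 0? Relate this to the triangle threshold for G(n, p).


Number of potential triangles: C(188, 3) = 1089836.
Each occurs with probability p³ ≈ (0.0266)³ ≈ 1.88121e-05.
By linearity: E[X] = C(188, 3)·p³ ≈ 1089836 · 1.88121e-05 ≈ 20.502.
Here α = 1, so p = 5/n is exactly at the triangle threshold p ~ 1/n. Asymptotically E[X] → c³/6 = 5³/6 = 125/6 ≈ 20.833, a bounded constant. In this regime the triangle count is asymptotically Poisson(c³/6).

E[X] ≈ 20.502; in regime p = Θ(1/n^{1}) E[X] stays bounded (at the triangle threshold p ~ 1/n).


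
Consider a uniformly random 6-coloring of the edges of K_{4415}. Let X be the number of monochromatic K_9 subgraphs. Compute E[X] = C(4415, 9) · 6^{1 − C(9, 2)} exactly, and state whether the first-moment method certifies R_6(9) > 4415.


E[X] = C(4415, 9) · 6^{1 − 36} = 1742086910069196051229123255 · 6^{−35} = 1742086910069196051229123255/1719070799748422591028658176.
As a reduced fraction: E[X] = 1742086910069196051229123255/1719070799748422591028658176 ≈ 1.0134.
Is E[X] < 1? NO.
Since E[X] ≥ 1, the first-moment bound is inconclusive at n = 4415; it does NOT by itself certify R_6(9) > 4415.

E[X] = 1742086910069196051229123255/1719070799748422591028658176 ≈ 1.0134; E[X] ≥ 1; first-moment method inconclusive here.


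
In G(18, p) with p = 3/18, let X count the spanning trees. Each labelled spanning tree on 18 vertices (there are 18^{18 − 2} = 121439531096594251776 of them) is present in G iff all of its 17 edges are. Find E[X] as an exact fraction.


K_18 has 18^{18 − 2} = 121439531096594251776 labelled spanning trees.
For each such spanning tree H, let X_H = 1 if all 17 edges of H are present in G. Then P[X_H = 1] = p^{17} = (1/6)^{17} = 1/16926659444736.
By linearity: E[X] = Σ_H E[X_H] = 121439531096594251776 · p^{17} = 121439531096594251776 · 1/16926659444736 = 14348907/2.
Numerically: E[X] ≈ 7.174e+06.

E[X] = 121439531096594251776 · (1/6)^{17} = 14348907/2 ≈ 7.174e+06.


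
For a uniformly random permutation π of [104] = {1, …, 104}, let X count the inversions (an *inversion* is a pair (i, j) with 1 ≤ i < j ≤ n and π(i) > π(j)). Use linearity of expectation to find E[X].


Write X = Σ X_I over the C(104, 2) = 5356 pairs i < j, with X_I the indicator of one inversion.
There are 5356 indicators.
For each fixed pair i < j, the values π(i) and π(j) are two distinct elements of {1, …, 104} in uniformly random order; by symmetry P[π(i) > π(j)] = 1/2.
By linearity: E[X] = 5356 · (1/2) = C(104, 2) · (1/2) = 5356/2 = 2678 ≈ 2678.000000.

E[X] = 2678 = 2678.000000.
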